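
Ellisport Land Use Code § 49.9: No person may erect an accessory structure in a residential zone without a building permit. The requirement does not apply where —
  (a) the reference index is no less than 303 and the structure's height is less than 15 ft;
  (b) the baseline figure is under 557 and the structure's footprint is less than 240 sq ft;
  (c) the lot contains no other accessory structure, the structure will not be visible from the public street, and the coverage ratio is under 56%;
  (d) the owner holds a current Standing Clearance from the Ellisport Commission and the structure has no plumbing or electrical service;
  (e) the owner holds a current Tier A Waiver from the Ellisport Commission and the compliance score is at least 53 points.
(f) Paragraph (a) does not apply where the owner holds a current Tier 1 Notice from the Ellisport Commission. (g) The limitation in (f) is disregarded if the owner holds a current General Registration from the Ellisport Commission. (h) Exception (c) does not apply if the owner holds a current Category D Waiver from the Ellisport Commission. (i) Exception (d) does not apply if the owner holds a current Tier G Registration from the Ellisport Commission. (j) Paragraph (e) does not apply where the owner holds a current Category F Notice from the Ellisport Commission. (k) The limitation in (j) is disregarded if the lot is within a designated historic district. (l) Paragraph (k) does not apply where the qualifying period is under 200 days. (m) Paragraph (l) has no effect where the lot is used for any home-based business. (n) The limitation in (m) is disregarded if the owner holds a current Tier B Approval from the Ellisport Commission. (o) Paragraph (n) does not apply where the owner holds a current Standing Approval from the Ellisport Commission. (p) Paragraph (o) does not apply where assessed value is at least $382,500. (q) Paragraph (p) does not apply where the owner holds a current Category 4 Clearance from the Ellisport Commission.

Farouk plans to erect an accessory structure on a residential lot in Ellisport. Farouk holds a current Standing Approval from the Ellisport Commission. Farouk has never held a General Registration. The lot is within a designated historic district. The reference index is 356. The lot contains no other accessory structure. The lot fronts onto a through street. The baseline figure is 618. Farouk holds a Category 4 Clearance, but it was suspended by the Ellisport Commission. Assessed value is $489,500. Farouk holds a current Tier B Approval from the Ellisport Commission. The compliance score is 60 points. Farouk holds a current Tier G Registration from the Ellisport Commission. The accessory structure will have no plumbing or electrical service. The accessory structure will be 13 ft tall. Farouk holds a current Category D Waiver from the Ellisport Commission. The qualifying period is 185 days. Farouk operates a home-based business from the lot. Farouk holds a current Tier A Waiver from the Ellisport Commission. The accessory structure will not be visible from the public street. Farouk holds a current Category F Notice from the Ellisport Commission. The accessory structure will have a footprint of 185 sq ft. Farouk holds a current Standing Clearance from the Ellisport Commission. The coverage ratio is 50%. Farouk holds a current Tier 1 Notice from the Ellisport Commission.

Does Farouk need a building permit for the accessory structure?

Yes — Farouk must obtain a building permit.

Exception (a)'s conditions are all satisfied: the reference index is 356, meeting the 303 threshold; the structure's height is 13 ft, less than the 15 ft limit. But applying paragraphs (f)–(g): (f) operates against (a): a current Tier 1 Notice is held. (g), which would lift (f), does not operate here — there is no General Registration in force. Exception (a) does not apply.
Exception (b) does not apply: the baseline figure is 618, not under 557.
All of (c)'s requirements are met (the lot has no other accessory structure; the structure will not be visible from the street; the coverage ratio is 50%, under the 56% limit). But: (h) applies — a current Category D Waiver is held. Exception (c) does not apply.
All of (d)'s requirements are met (a current Standing Clearance is held; there is no plumbing or electrical service). But: (i) operates — a current Tier G Registration is held. (d) is therefore removed.
Exception (e) is satisfied on its face — a current Tier A Waiver is held; the compliance score is 60 points, meeting the 53 points threshold. But applying paragraphs (j)–(q): (j) is triggered — a current Category F Notice is held. (k) is triggered (the lot is in a historic district), but yields to (l): (l) operates against (k): the qualifying period is 185 days, under the 200 days limit. (m) operates (a home-based business operates on the lot), but is itself disapplied by (n): (n) operates against (m): a current Tier B Approval is held. (o) is engaged (a current Standing Approval is held), but yields to (p): (p) operates against (o): assessed value is $489,500, meeting the $382,500 threshold. (q) is not triggered (no current Category 4 Clearance is held), so (p) stands. So (e) is unavailable.
Every exception is unavailable, so the rule governs.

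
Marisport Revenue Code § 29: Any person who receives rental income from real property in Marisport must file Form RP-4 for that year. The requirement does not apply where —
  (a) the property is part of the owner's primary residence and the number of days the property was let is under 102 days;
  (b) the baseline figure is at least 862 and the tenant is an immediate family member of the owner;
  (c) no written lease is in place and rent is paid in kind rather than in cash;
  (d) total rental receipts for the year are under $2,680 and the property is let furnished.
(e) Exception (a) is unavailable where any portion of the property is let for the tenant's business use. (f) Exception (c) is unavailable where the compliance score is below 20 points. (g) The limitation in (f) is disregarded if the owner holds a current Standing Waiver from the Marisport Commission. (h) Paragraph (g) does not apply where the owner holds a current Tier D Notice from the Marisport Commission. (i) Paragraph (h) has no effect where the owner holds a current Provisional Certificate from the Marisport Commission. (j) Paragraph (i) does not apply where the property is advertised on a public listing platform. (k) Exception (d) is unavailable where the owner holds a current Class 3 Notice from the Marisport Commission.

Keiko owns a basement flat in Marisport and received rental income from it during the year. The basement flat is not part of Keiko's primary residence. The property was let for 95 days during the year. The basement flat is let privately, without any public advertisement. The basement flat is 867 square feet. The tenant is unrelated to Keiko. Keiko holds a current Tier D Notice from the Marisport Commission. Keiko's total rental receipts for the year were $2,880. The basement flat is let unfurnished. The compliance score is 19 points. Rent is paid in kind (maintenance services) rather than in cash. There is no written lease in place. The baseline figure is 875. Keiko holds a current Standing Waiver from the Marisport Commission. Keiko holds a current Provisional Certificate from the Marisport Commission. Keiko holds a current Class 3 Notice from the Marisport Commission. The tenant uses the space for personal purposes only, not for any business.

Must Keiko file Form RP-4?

Exception (a) fails — the basement flat is not part of the primary residence.
Exception (b) requires that the tenant is an immediate family member of the owner; but the tenant is unrelated to the owner, so (b) is unavailable.
Exception (c)'s conditions are all satisfied: there is no written lease; rent is paid in kind. Considering the limiting provisions: (f) is engaged (the compliance score is 19 points, below the 20 points limit), but yields to (g): (g) operates against (f): a current Standing Waiver is held. (h) would limit (g) — a current Tier D Notice is held — but (i) sets (h) aside: (i) operates against (h): a current Provisional Certificate is held. (j), which would lift (i), is not engaged — the property is let privately without advertisement. So (c) applies.
Exception (d) fails — total rental receipts for the year are $2,880, not under $2,680.

No — exception (c) applies; Keiko is not required to file Form RP-4.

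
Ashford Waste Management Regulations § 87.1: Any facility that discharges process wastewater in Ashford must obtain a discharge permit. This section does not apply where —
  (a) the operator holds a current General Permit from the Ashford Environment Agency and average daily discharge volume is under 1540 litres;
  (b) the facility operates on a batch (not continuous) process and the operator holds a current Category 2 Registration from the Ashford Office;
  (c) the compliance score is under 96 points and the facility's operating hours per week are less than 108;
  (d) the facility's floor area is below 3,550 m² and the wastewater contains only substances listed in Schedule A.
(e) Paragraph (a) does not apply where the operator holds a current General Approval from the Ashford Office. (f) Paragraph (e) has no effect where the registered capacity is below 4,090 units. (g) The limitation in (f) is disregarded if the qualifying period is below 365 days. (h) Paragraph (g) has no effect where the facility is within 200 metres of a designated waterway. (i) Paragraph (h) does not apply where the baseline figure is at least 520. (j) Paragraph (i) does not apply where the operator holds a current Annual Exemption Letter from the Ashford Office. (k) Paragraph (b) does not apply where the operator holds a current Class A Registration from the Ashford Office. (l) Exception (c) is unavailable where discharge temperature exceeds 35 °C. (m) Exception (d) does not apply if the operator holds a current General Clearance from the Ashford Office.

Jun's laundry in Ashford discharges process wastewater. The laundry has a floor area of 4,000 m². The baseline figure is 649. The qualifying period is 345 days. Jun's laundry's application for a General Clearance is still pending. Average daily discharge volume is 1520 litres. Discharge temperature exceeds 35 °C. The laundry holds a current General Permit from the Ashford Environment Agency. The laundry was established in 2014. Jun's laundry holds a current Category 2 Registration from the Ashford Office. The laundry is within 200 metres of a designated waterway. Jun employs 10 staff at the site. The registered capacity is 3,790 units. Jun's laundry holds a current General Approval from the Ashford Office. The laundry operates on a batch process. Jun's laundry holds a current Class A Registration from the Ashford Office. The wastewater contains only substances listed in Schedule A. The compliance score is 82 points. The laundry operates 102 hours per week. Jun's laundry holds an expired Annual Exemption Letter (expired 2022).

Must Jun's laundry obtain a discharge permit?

Yes — Jun's laundry must obtain a discharge permit.

All of (a)'s requirements are met (a current General Permit is held; average daily discharge volume is 1520 litres, under the 1540 litres limit). Turning to paragraphs (e)–(j): (e) operates against (a): a current General Approval is held. (f) applies (the registered capacity is 3,790 units, below the 4,090 units limit), but yields to (g): (g) operates — the qualifying period is 345 days, below the 365 days limit. (h) is triggered (the laundry is within 200 m of a designated waterway), but is set aside by (i): (i) operates against (h): the baseline figure is 649, meeting the 520 threshold. (j) is inapplicable (the Annual Exemption Letter is not current), so (i) stands. So (a) is unavailable.
Exception (b)'s conditions are all satisfied: the facility operates on a batch process; a current Category 2 Registration is held. But applying paragraph (k): (k) is triggered — a current Class A Registration is held. Exception (b) does not apply.
Exception (c)'s conditions are all satisfied: the compliance score is 82 points, under the 96 points limit; the facility's operating hours per week are 102, less than the 108 limit. Turning to paragraph (l): (l) operates against (c): discharge temperature exceeds 35 °C. So (c) is unavailable.
Exception (d) does not apply: the facility's floor area is 4,000 m², not below 3,550 m².
Every exception is unavailable, so the rule governs.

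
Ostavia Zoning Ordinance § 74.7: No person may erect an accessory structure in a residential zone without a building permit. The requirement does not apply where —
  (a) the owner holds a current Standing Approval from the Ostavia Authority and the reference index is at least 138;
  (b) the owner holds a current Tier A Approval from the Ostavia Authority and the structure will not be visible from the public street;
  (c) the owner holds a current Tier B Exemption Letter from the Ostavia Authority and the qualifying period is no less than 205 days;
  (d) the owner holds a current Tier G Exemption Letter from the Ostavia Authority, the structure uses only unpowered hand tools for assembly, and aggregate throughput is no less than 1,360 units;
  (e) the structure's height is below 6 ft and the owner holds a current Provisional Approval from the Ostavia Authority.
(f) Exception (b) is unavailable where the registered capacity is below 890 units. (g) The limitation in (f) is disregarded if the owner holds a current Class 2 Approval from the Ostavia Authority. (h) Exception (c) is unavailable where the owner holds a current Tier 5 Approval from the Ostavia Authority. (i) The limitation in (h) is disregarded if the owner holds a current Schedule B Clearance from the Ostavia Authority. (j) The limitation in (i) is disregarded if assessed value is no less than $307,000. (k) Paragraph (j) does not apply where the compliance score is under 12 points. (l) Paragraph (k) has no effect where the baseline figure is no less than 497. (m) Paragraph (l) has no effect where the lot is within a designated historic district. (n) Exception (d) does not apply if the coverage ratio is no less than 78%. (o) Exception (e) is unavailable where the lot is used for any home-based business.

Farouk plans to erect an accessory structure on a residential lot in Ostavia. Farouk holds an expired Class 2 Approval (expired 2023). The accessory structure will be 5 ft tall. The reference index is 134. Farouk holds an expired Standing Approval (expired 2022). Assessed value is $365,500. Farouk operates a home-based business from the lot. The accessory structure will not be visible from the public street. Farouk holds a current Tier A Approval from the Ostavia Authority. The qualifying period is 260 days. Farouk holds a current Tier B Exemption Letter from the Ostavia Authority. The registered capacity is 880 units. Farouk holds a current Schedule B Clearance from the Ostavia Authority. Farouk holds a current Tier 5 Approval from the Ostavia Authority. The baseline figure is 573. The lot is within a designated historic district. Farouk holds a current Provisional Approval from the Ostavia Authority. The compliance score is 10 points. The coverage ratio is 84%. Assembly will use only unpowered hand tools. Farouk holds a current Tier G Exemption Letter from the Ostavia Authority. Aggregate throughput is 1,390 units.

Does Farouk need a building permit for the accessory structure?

No — exception (c) applies; Farouk does not need a building permit.

Exception (a) fails — the Standing Approval is not current.
Exception (b)'s conditions are all satisfied: a current Tier A Approval is held; the structure will not be visible from the street. But: (f) is triggered — the registered capacity is 880 units, below the 890 units limit. (g) is not triggered (no current Class 2 Approval is held), so (f) stands. (b) is therefore removed.
Exception (c): a current Tier B Exemption Letter is held; the qualifying period is 260 days, meeting the 205 days threshold — every condition holds. As to paragraphs (h)–(m): (h) would limit (c) — a current Tier 5 Approval is held — but (i) sets (h) aside: (i) is triggered — a current Schedule B Clearance is held. (j) would limit (i) — assessed value is $365,500, meeting the $307,000 threshold — but (k) sets (j) aside: (k) is triggered — the compliance score is 10 points, under the 12 points limit. (l) would limit (k) — the baseline figure is 573, meeting the 497 threshold — but (m) sets (l) aside: (m) operates against (l): the lot is in a historic district. Exception (c) stands.
Exception (d): a current Tier G Exemption Letter is held; assembly uses only hand tools; aggregate throughput is 1,390 units, meeting the 1,360 units threshold — every condition holds. But applying paragraph (n): (n) is triggered — the coverage ratio is 84%, meeting the 78% threshold. (d) is therefore removed.
Exception (e): the structure's height is 5 ft, below the 6 ft limit; a current Provisional Approval is held — every condition holds. But: (o) operates against (e): a home-based business operates on the lot. So (e) is unavailable.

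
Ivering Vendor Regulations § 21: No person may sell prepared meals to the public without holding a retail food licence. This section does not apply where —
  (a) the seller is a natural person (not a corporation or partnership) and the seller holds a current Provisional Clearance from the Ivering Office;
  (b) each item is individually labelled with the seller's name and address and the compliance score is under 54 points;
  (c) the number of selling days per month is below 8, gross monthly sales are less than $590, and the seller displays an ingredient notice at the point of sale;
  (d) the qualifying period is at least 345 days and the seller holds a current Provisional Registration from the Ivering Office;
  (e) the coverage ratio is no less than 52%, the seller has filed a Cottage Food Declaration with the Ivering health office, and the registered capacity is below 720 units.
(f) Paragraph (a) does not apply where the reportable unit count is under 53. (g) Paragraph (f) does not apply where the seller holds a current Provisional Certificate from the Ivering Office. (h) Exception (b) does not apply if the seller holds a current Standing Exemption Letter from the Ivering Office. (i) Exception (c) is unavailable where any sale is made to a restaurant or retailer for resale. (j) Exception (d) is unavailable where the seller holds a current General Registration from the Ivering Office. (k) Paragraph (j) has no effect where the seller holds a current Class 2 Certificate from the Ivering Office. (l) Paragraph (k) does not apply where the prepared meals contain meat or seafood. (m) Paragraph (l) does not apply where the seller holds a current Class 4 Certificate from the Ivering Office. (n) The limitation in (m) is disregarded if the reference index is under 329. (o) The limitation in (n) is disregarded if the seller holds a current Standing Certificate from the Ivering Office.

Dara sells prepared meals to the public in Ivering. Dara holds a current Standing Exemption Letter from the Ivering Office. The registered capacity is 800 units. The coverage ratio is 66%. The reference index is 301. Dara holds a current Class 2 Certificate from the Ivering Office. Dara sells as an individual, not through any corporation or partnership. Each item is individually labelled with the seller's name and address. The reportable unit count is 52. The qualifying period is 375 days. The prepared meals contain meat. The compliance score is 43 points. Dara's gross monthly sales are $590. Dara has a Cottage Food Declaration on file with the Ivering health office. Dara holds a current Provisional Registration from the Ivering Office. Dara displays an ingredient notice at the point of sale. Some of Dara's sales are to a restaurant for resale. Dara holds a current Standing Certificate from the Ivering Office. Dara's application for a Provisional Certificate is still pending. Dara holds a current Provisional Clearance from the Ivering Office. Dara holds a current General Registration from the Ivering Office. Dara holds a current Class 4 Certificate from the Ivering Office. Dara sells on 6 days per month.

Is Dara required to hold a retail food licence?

Exception (a)'s conditions are all satisfied: the seller is a natural person; a current Provisional Clearance is held. But applying paragraphs (f)–(g): (f) is engaged — the reportable unit count is 52, under the 53 limit. (g), which would lift (f), is not engaged — there is no Provisional Certificate in force. (a) is therefore removed.
All of (b)'s requirements are met (items are individually labelled; the compliance score is 43 points, under the 54 points limit). But: (h) is engaged — a current Standing Exemption Letter is held. (b) is therefore removed.
Exception (c) requires that gross monthly sales are less than $590; but gross monthly sales are $590, not less than $590, so (c) is unavailable.
Exception (d) is satisfied on its face — the qualifying period is 375 days, meeting the 345 days threshold; a current Provisional Registration is held. As to paragraphs (j)–(o): (j) is engaged (a current General Registration is held), but yields to (k): (k) operates against (j): a current Class 2 Certificate is held. (l) is engaged (the prepared meals contain meat), but is overridden by (m): (m) operates — a current Class 4 Certificate is held. (n) is engaged (the reference index is 301, under the 329 limit), but yields to (o): (o) operates against (n): a current Standing Certificate is held. (d) remains available.
Exception (e) requires that the registered capacity is below 720 units; but the registered capacity is 800 units, not below 720 units, so (e) is unavailable.

No — exception (d) applies; Dara is not required to hold a retail food licence.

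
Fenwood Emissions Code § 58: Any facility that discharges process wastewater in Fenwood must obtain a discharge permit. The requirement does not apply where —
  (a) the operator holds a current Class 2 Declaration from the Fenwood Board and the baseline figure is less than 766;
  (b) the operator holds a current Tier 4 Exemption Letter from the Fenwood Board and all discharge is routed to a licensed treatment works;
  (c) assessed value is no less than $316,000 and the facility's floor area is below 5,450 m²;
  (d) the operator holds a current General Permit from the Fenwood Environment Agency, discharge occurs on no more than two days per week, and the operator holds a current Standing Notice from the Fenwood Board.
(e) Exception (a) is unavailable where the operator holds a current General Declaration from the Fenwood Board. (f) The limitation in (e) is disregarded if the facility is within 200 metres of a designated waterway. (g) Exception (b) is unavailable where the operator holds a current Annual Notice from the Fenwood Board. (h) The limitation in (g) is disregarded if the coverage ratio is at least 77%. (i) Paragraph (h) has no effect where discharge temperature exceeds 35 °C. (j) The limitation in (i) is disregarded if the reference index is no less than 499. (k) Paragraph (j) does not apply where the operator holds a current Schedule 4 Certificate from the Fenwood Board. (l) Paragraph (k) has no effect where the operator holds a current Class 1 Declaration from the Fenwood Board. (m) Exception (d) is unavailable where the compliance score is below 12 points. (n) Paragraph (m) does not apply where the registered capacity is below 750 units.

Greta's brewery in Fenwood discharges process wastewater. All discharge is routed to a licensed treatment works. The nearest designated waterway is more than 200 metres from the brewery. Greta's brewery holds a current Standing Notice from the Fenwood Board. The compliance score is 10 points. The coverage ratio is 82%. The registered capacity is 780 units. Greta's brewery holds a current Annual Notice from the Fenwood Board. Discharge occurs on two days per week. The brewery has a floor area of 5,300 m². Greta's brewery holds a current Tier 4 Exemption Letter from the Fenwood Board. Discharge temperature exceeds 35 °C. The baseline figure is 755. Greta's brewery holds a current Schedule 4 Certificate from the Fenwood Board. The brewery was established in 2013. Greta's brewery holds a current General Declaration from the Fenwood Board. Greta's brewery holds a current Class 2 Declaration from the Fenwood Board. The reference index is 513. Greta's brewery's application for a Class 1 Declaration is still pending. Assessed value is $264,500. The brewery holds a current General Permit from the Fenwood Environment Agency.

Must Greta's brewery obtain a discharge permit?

Yes — Greta's brewery must obtain a discharge permit.

Exception (a)'s conditions are all satisfied: a current Class 2 Declaration is held; the baseline figure is 755, less than the 766 limit. Turning to paragraphs (e)–(f): (e) operates against (a): a current General Declaration is held. (f) is not triggered (the brewery is more than 200 m from any designated waterway), so (e) stands. (a) is therefore removed.
All of (b)'s requirements are met (a current Tier 4 Exemption Letter is held; discharge is routed to a licensed treatment works). Turning to paragraphs (g)–(l): (g) is triggered — a current Annual Notice is held. (h) applies (the coverage ratio is 82%, meeting the 77% threshold), but is itself disapplied by (i): (i) operates against (h): discharge temperature exceeds 35 °C. (j) is engaged (the reference index is 513, meeting the 499 threshold), but is set aside by (k): (k) operates against (j): a current Schedule 4 Certificate is held. (l) does not operate here (no current Class 1 Declaration is held), so (k) stands. Exception (b) does not apply.
Exception (c) does not apply: assessed value is $264,500, short of $316,000.
Exception (d) is satisfied on its face — a current General Permit is held; discharge occurs on no more than two days per week; a current Standing Notice is held. Turning to paragraphs (m)–(n): (m) is triggered — the compliance score is 10 points, below the 12 points limit. (n) is not triggered (the registered capacity is 780 units, not below 750 units), so (m) stands. So (d) is unavailable.
No exception is made out. Greta's brewery falls within the general rule.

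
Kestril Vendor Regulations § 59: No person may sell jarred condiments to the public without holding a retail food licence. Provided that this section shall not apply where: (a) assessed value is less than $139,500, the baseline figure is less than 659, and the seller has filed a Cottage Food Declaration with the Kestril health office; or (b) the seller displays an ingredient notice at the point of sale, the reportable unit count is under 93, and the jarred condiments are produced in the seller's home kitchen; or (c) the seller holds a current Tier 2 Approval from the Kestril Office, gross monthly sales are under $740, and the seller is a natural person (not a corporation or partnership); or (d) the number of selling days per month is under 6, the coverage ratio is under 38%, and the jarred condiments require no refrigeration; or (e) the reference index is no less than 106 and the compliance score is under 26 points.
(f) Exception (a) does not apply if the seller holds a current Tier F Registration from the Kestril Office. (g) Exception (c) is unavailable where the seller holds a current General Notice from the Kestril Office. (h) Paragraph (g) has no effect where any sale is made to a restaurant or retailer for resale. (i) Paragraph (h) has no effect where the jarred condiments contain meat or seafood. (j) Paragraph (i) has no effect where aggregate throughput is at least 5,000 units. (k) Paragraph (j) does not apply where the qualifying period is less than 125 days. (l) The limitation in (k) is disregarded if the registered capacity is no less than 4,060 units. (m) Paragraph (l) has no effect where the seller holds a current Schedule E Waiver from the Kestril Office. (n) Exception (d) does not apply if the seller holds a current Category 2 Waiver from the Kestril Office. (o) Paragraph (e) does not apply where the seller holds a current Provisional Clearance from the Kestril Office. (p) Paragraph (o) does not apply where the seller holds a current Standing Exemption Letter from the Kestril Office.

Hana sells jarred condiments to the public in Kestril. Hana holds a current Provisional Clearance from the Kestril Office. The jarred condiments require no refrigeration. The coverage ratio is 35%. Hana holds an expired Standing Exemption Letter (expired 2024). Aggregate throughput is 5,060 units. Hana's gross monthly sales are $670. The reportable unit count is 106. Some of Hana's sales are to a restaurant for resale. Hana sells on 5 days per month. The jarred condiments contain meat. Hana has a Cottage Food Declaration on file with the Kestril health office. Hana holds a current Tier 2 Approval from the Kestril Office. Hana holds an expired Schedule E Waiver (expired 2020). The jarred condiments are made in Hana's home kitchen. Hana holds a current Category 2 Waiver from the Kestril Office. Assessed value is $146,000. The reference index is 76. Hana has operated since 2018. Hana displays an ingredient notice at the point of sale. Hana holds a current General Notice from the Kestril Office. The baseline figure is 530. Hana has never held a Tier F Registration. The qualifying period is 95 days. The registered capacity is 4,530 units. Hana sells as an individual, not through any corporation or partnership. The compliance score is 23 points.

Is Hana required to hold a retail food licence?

No — exception (c) applies; Hana is not required to hold a retail food licence.

Exception (a) requires that assessed value is less than $139,500; but assessed value is $146,000, not less than $139,500, so (a) is unavailable.
Exception (b) fails — the reportable unit count is 106, not under 93.
All of (c)'s requirements are met (a current Tier 2 Approval is held; gross monthly sales are $670, under the $740 limit; the seller is a natural person). As to paragraphs (g)–(m): (g) would limit (c) — a current General Notice is held — but (h) sets (g) aside: (h) operates — some sales are to a restaurant for resale. (i) would limit (h) — the jarred condiments contain meat — but (j) sets (i) aside: (j) operates against (i): aggregate throughput is 5,060 units, meeting the 5,000 units threshold. (k) is triggered (the qualifying period is 95 days, less than the 125 days limit), but yields to (l): (l) applies — the registered capacity is 4,530 units, meeting the 4,060 units threshold. (m), which would lift (l), does not operate here — no current Schedule E Waiver is held. Exception (c) stands.
Exception (d)'s conditions are all satisfied: the number of selling days per month is 5, under the 6 limit; the coverage ratio is 35%, under the 38% limit; the jarred condiments are shelf-stable. Turning to paragraph (n): (n) is engaged — a current Category 2 Waiver is held. So (d) is unavailable.
Exception (e) fails — the reference index is 76, short of 106.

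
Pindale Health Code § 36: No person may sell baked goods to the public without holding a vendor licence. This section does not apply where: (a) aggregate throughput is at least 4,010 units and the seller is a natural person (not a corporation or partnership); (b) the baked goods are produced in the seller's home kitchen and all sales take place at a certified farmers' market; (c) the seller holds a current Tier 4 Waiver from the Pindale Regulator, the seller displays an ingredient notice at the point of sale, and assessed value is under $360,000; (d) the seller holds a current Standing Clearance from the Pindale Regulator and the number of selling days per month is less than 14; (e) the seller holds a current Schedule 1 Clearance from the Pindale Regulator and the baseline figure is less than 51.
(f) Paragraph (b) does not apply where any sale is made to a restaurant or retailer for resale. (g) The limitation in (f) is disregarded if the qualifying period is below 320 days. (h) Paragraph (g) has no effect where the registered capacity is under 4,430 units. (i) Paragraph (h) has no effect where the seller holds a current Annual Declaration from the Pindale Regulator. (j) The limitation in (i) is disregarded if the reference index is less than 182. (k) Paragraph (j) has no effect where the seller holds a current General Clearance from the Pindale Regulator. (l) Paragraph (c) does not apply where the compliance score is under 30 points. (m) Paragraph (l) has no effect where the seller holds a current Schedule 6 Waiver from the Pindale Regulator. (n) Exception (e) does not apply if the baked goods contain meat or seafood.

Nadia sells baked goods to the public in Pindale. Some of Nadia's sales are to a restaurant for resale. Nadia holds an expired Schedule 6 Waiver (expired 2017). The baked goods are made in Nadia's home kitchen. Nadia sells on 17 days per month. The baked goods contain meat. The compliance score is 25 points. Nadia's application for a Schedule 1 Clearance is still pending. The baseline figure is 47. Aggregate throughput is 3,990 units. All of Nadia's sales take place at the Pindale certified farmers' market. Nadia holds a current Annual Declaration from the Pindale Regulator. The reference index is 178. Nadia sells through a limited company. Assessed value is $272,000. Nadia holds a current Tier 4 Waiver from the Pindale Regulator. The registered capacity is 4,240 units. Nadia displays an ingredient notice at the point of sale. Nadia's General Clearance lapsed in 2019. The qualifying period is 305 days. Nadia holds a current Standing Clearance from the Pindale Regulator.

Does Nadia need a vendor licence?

Yes — Nadia must hold a vendor licence.

Exception (a) does not apply: aggregate throughput is 3,990 units, short of 4,010 units.
Exception (b) is satisfied on its face — the baked goods are home-kitchen produced; all sales are at a certified farmers' market. Turning to paragraphs (f)–(k): (f) operates against (b): some sales are to a restaurant for resale. (g) is engaged (the qualifying period is 305 days, below the 320 days limit), but yields to (h): (h) is engaged — the registered capacity is 4,240 units, under the 4,430 units limit. (i) is engaged (a current Annual Declaration is held), but is overridden by (j): (j) operates against (i): the reference index is 178, less than the 182 limit. (k), which would lift (j), does not operate here — the General Clearance is not current. So (b) is unavailable.
Exception (c): a current Tier 4 Waiver is held; an ingredient notice is displayed; assessed value is $272,000, under the $360,000 limit — every condition holds. But applying paragraphs (l)–(m): (l) is engaged — the compliance score is 25 points, under the 30 points limit. (m) is not triggered (there is no Schedule 6 Waiver in force), so (l) stands. (c) is therefore removed.
Exception (d) fails — the number of selling days per month is 17, not less than 14.
Exception (e) fails — there is no Schedule 1 Clearance in force.
Every exception is unavailable, so the rule governs.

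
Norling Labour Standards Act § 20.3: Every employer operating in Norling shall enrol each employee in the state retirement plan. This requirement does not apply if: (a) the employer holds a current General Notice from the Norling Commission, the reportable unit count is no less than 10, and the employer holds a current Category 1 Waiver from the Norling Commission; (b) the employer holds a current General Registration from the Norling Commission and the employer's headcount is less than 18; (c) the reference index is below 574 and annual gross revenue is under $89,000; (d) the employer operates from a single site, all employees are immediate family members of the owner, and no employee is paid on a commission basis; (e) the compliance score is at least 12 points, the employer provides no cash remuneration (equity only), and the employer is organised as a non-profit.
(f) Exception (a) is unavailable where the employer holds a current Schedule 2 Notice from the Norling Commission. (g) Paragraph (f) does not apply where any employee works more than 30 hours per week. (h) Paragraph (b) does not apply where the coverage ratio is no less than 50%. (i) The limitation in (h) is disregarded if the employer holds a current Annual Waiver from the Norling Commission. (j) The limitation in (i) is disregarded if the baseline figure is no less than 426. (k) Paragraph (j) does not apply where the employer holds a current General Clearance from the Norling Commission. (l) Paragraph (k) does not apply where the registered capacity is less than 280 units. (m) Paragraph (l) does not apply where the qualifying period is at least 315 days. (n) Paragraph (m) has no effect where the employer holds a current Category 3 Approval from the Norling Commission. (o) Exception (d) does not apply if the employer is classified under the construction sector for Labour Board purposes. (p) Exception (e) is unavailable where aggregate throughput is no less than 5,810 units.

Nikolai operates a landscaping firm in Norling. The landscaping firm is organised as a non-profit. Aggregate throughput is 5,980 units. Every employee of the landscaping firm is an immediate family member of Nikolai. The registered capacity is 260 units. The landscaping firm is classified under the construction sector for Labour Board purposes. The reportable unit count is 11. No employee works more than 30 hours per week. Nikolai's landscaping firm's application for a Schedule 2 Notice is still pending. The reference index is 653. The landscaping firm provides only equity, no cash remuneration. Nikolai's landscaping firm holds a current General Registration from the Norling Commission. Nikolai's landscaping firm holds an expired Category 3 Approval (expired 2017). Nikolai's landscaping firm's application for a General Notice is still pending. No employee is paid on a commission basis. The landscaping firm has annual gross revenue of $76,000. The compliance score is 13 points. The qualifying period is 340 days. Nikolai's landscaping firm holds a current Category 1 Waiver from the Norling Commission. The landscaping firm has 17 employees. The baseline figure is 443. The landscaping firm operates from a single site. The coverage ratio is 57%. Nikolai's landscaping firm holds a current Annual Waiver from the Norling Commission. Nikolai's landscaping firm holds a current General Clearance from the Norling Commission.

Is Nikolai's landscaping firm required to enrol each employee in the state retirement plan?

No — exception (b) applies; Nikolai's landscaping firm is not required to enrol each employee in the state retirement plan.

Exception (a) fails — no current General Notice is held.
All of (b)'s requirements are met (a current General Registration is held; the employer's headcount is 17, less than the 18 limit). As to paragraphs (h)–(n): (h) applies (the coverage ratio is 57%, meeting the 50% threshold), but is set aside by (i): (i) operates against (h): a current Annual Waiver is held. (j) would limit (i) — the baseline figure is 443, meeting the 426 threshold — but (k) sets (j) aside: (k) is triggered — a current General Clearance is held. (l) would limit (k) — the registered capacity is 260 units, less than the 280 units limit — but (m) sets (l) aside: (m) operates — the qualifying period is 340 days, meeting the 315 days threshold. (n), which would lift (m), is not triggered — no current Category 3 Approval is held. Exception (b) stands.
Exception (c) does not apply: the reference index is 653, not below 574.
Exception (d): the employer operates from a single site; every employee is an immediate family member; no employee is paid on commission — every condition holds. But: (o) applies — the landscaping firm is classified under the construction sector. Exception (d) does not apply.
All of (e)'s requirements are met (the compliance score is 13 points, meeting the 12 points threshold; remuneration is equity-only; the employer is a non-profit). But applying paragraph (p): (p) operates against (e): aggregate throughput is 5,980 units, meeting the 5,810 units threshold. So (e) is unavailable.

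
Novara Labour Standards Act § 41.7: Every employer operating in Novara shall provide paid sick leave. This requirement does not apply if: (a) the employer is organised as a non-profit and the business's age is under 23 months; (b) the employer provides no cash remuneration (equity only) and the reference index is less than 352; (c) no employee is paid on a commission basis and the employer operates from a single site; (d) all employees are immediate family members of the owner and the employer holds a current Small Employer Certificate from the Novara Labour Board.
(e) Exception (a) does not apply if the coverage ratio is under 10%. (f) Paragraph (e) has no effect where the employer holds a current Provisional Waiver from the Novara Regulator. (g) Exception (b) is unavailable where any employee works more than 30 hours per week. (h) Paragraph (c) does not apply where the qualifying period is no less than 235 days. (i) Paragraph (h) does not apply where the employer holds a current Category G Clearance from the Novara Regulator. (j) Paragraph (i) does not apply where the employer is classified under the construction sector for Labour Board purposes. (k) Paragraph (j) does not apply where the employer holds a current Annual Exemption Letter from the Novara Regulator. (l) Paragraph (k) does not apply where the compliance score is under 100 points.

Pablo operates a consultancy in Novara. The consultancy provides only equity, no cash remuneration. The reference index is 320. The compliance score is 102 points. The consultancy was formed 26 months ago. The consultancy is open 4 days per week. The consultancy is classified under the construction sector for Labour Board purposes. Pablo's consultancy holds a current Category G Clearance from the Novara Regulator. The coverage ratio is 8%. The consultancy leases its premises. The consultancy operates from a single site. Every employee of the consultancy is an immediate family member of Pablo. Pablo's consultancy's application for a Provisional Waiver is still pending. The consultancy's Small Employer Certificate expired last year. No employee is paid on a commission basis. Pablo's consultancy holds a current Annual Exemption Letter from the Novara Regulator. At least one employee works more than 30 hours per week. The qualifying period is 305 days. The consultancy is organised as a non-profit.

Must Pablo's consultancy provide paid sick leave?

No — exception (c) applies; Pablo's consultancy is not required to provide paid sick leave.

Exception (a) requires that the business's age is under 23 months; but the business's age is 26 months, not under 23 months, so (a) is unavailable.
Exception (b)'s conditions are all satisfied: remuneration is equity-only; the reference index is 320, less than the 352 limit. However, paragraph (g) must be considered: (g) operates against (b): at least one employee exceeds 30 hours/week. Exception (b) does not apply.
Exception (c) is satisfied on its face — no employee is paid on commission; the employer operates from a single site. Under paragraphs (h)–(l): (h) is engaged (the qualifying period is 305 days, meeting the 235 days threshold), but yields to (i): (i) operates — a current Category G Clearance is held. (j) would limit (i) — the consultancy is classified under the construction sector — but (k) sets (j) aside: (k) operates against (j): a current Annual Exemption Letter is held. (l) does not operate here (the compliance score is 102 points, not under 100 points), so (k) stands. (c) remains available.
Exception (d) requires that the employer holds a current Small Employer Certificate from the Novara Labour Board; but the Small Employer Certificate has expired, so (d) is unavailable.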